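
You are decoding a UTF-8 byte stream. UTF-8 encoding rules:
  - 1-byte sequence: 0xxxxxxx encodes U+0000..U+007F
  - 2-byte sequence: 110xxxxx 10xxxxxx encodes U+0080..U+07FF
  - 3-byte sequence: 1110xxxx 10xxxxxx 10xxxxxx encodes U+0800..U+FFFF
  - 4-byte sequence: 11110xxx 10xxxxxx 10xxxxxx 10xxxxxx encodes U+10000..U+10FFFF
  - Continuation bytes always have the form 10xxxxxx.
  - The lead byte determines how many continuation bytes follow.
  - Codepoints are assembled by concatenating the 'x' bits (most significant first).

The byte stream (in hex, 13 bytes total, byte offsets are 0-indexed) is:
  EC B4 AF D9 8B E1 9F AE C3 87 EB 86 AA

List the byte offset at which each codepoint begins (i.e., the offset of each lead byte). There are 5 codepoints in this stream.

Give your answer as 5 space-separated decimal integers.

Byte[0]=EC: 3-byte lead, need 2 cont bytes. acc=0xC
Byte[1]=B4: continuation. acc=(acc<<6)|0x34=0x334
Byte[2]=AF: continuation. acc=(acc<<6)|0x2F=0xCD2F
Completed: cp=U+CD2F (starts at byte 0)
Byte[3]=D9: 2-byte lead, need 1 cont bytes. acc=0x19
Byte[4]=8B: continuation. acc=(acc<<6)|0x0B=0x64B
Completed: cp=U+064B (starts at byte 3)
Byte[5]=E1: 3-byte lead, need 2 cont bytes. acc=0x1
Byte[6]=9F: continuation. acc=(acc<<6)|0x1F=0x5F
Byte[7]=AE: continuation. acc=(acc<<6)|0x2E=0x17EE
Completed: cp=U+17EE (starts at byte 5)
Byte[8]=C3: 2-byte lead, need 1 cont bytes. acc=0x3
Byte[9]=87: continuation. acc=(acc<<6)|0x07=0xC7
Completed: cp=U+00C7 (starts at byte 8)
Byte[10]=EB: 3-byte lead, need 2 cont bytes. acc=0xB
Byte[11]=86: continuation. acc=(acc<<6)|0x06=0x2C6
Byte[12]=AA: continuation. acc=(acc<<6)|0x2A=0xB1AA
Completed: cp=U+B1AA (starts at byte 10)

Answer: 0 3 5 8 10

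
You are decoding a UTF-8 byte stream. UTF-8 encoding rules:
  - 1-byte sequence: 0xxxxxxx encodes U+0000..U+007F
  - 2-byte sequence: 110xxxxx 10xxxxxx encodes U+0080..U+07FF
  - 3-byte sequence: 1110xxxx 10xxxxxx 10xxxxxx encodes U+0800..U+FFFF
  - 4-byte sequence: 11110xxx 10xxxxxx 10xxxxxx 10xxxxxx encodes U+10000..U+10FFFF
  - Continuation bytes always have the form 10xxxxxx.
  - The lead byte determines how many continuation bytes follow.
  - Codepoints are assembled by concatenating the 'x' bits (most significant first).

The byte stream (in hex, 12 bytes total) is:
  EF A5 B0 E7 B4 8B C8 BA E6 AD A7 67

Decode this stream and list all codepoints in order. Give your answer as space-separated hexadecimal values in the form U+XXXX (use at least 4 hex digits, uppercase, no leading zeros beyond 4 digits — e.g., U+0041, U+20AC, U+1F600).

Byte[0]=EF: 3-byte lead, need 2 cont bytes. acc=0xF
Byte[1]=A5: continuation. acc=(acc<<6)|0x25=0x3E5
Byte[2]=B0: continuation. acc=(acc<<6)|0x30=0xF970
Completed: cp=U+F970 (starts at byte 0)
Byte[3]=E7: 3-byte lead, need 2 cont bytes. acc=0x7
Byte[4]=B4: continuation. acc=(acc<<6)|0x34=0x1F4
Byte[5]=8B: continuation. acc=(acc<<6)|0x0B=0x7D0B
Completed: cp=U+7D0B (starts at byte 3)
Byte[6]=C8: 2-byte lead, need 1 cont bytes. acc=0x8
Byte[7]=BA: continuation. acc=(acc<<6)|0x3A=0x23A
Completed: cp=U+023A (starts at byte 6)
Byte[8]=E6: 3-byte lead, need 2 cont bytes. acc=0x6
Byte[9]=AD: continuation. acc=(acc<<6)|0x2D=0x1AD
Byte[10]=A7: continuation. acc=(acc<<6)|0x27=0x6B67
Completed: cp=U+6B67 (starts at byte 8)
Byte[11]=67: 1-byte ASCII. cp=U+0067

Answer: U+F970 U+7D0B U+023A U+6B67 U+0067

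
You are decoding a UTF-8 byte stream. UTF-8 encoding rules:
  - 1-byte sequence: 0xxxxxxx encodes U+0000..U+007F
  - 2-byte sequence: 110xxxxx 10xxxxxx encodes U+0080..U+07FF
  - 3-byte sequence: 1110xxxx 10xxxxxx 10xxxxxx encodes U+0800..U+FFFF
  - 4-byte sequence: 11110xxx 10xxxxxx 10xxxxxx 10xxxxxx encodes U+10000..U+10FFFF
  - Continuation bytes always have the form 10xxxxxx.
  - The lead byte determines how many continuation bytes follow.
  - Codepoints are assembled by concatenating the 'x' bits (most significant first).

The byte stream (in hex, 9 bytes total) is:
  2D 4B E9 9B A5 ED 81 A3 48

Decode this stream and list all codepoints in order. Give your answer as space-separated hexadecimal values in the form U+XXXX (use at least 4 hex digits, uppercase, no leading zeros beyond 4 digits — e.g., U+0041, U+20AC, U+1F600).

Answer: U+002D U+004B U+96E5 U+D063 U+0048

Derivation:
Byte[0]=2D: 1-byte ASCII. cp=U+002D
Byte[1]=4B: 1-byte ASCII. cp=U+004B
Byte[2]=E9: 3-byte lead, need 2 cont bytes. acc=0x9
Byte[3]=9B: continuation. acc=(acc<<6)|0x1B=0x25B
Byte[4]=A5: continuation. acc=(acc<<6)|0x25=0x96E5
Completed: cp=U+96E5 (starts at byte 2)
Byte[5]=ED: 3-byte lead, need 2 cont bytes. acc=0xD
Byte[6]=81: continuation. acc=(acc<<6)|0x01=0x341
Byte[7]=A3: continuation. acc=(acc<<6)|0x23=0xD063
Completed: cp=U+D063 (starts at byte 5)
Byte[8]=48: 1-byte ASCII. cp=U+0048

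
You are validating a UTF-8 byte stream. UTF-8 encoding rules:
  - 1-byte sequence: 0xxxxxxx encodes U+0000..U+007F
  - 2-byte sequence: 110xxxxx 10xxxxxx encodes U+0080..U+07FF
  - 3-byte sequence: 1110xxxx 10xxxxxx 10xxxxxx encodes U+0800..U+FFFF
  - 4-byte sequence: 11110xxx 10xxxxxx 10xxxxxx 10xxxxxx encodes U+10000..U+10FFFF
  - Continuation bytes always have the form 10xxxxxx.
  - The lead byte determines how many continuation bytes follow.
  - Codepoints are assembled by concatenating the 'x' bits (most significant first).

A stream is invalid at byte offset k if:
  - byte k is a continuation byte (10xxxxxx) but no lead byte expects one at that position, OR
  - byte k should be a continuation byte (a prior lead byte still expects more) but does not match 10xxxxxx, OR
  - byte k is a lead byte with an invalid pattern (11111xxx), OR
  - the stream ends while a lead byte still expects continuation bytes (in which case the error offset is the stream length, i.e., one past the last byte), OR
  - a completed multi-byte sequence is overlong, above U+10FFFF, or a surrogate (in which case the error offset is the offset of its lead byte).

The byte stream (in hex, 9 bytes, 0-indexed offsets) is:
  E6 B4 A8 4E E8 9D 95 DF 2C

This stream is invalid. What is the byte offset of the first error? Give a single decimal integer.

Byte[0]=E6: 3-byte lead, need 2 cont bytes. acc=0x6
Byte[1]=B4: continuation. acc=(acc<<6)|0x34=0x1B4
Byte[2]=A8: continuation. acc=(acc<<6)|0x28=0x6D28
Completed: cp=U+6D28 (starts at byte 0)
Byte[3]=4E: 1-byte ASCII. cp=U+004E
Byte[4]=E8: 3-byte lead, need 2 cont bytes. acc=0x8
Byte[5]=9D: continuation. acc=(acc<<6)|0x1D=0x21D
Byte[6]=95: continuation. acc=(acc<<6)|0x15=0x8755
Completed: cp=U+8755 (starts at byte 4)
Byte[7]=DF: 2-byte lead, need 1 cont bytes. acc=0x1F
Byte[8]=2C: expected 10xxxxxx continuation. INVALID

Answer: 8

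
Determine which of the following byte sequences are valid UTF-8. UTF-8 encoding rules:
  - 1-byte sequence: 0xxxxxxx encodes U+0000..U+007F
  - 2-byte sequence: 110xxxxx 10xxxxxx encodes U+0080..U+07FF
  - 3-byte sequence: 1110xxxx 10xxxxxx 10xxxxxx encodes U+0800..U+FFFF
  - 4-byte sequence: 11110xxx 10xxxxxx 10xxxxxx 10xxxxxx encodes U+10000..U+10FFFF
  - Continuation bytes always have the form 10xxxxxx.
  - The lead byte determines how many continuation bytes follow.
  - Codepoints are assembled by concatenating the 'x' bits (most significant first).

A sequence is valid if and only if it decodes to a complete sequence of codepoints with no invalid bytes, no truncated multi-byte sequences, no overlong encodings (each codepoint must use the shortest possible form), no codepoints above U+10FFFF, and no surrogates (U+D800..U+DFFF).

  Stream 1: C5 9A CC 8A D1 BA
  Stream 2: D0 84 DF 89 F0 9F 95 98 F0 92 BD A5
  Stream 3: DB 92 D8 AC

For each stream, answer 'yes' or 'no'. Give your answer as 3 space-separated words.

Answer: yes yes yes

Derivation:
Stream 1: decodes cleanly. VALID
Stream 2: decodes cleanly. VALID
Stream 3: decodes cleanly. VALID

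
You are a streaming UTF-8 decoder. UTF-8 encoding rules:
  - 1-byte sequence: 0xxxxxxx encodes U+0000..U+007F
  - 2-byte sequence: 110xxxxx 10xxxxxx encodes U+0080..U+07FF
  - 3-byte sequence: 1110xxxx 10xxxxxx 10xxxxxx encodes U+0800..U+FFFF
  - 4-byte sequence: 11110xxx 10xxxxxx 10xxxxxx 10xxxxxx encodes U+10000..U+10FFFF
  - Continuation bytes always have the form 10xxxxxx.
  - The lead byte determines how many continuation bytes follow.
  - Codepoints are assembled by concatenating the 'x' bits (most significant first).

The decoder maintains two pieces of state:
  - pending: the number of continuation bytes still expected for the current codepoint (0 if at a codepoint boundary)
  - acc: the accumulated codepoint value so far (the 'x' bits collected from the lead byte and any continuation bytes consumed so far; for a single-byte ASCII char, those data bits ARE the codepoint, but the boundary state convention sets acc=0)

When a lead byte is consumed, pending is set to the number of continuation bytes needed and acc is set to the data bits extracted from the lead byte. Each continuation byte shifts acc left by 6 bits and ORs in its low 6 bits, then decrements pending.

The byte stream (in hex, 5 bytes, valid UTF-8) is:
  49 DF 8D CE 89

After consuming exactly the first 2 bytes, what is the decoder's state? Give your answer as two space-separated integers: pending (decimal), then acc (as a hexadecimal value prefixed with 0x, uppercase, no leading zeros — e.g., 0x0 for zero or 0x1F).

Answer: 1 0x1F

Derivation:
Byte[0]=49: 1-byte. pending=0, acc=0x0
Byte[1]=DF: 2-byte lead. pending=1, acc=0x1F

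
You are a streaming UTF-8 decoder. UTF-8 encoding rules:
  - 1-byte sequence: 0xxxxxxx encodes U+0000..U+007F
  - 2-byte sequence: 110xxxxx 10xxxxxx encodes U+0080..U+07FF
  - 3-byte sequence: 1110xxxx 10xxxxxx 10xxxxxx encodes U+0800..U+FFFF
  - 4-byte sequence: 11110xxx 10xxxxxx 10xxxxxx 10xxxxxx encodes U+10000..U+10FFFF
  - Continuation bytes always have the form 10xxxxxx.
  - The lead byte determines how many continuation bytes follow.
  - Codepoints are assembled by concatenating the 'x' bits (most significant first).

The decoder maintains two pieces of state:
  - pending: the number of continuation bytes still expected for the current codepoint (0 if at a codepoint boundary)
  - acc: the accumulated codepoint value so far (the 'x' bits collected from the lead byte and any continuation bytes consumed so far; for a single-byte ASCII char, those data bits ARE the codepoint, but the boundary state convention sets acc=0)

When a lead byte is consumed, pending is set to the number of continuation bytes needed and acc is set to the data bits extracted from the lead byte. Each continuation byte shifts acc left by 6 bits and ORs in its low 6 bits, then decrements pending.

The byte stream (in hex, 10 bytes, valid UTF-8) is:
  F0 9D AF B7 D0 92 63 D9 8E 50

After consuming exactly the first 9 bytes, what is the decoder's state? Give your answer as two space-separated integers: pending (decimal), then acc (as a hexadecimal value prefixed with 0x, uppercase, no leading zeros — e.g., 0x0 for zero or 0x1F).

Byte[0]=F0: 4-byte lead. pending=3, acc=0x0
Byte[1]=9D: continuation. acc=(acc<<6)|0x1D=0x1D, pending=2
Byte[2]=AF: continuation. acc=(acc<<6)|0x2F=0x76F, pending=1
Byte[3]=B7: continuation. acc=(acc<<6)|0x37=0x1DBF7, pending=0
Byte[4]=D0: 2-byte lead. pending=1, acc=0x10
Byte[5]=92: continuation. acc=(acc<<6)|0x12=0x412, pending=0
Byte[6]=63: 1-byte. pending=0, acc=0x0
Byte[7]=D9: 2-byte lead. pending=1, acc=0x19
Byte[8]=8E: continuation. acc=(acc<<6)|0x0E=0x64E, pending=0

Answer: 0 0x64E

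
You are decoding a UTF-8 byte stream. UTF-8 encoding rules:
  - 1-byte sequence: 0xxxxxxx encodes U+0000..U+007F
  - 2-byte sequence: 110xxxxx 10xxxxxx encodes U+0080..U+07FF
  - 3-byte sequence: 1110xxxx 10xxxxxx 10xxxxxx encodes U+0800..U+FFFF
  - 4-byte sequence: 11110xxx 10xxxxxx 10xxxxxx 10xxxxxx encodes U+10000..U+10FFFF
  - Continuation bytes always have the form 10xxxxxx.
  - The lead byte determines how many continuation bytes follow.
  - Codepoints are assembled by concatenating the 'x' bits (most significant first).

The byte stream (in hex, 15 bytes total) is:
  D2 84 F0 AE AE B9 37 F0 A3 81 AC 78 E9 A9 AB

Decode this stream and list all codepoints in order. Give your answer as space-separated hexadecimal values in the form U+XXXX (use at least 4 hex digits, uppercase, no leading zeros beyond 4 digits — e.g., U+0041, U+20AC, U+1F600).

Byte[0]=D2: 2-byte lead, need 1 cont bytes. acc=0x12
Byte[1]=84: continuation. acc=(acc<<6)|0x04=0x484
Completed: cp=U+0484 (starts at byte 0)
Byte[2]=F0: 4-byte lead, need 3 cont bytes. acc=0x0
Byte[3]=AE: continuation. acc=(acc<<6)|0x2E=0x2E
Byte[4]=AE: continuation. acc=(acc<<6)|0x2E=0xBAE
Byte[5]=B9: continuation. acc=(acc<<6)|0x39=0x2EBB9
Completed: cp=U+2EBB9 (starts at byte 2)
Byte[6]=37: 1-byte ASCII. cp=U+0037
Byte[7]=F0: 4-byte lead, need 3 cont bytes. acc=0x0
Byte[8]=A3: continuation. acc=(acc<<6)|0x23=0x23
Byte[9]=81: continuation. acc=(acc<<6)|0x01=0x8C1
Byte[10]=AC: continuation. acc=(acc<<6)|0x2C=0x2306C
Completed: cp=U+2306C (starts at byte 7)
Byte[11]=78: 1-byte ASCII. cp=U+0078
Byte[12]=E9: 3-byte lead, need 2 cont bytes. acc=0x9
Byte[13]=A9: continuation. acc=(acc<<6)|0x29=0x269
Byte[14]=AB: continuation. acc=(acc<<6)|0x2B=0x9A6B
Completed: cp=U+9A6B (starts at byte 12)

Answer: U+0484 U+2EBB9 U+0037 U+2306C U+0078 U+9A6B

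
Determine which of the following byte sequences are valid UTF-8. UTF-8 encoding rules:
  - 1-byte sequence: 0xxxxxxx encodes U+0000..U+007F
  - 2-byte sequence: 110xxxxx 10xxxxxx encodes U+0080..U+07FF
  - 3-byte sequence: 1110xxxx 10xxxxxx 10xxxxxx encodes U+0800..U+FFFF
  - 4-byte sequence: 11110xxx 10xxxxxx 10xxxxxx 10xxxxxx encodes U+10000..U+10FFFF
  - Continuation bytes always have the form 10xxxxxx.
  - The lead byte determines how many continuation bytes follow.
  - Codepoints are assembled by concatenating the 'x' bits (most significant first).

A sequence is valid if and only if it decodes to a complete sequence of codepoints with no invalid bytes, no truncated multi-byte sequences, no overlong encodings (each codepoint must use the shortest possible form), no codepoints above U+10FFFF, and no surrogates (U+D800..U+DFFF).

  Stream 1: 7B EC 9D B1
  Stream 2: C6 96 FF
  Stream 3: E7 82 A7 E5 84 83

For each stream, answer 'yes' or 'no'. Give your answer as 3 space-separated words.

Answer: yes no yes

Derivation:
Stream 1: decodes cleanly. VALID
Stream 2: error at byte offset 2. INVALID
Stream 3: decodes cleanly. VALID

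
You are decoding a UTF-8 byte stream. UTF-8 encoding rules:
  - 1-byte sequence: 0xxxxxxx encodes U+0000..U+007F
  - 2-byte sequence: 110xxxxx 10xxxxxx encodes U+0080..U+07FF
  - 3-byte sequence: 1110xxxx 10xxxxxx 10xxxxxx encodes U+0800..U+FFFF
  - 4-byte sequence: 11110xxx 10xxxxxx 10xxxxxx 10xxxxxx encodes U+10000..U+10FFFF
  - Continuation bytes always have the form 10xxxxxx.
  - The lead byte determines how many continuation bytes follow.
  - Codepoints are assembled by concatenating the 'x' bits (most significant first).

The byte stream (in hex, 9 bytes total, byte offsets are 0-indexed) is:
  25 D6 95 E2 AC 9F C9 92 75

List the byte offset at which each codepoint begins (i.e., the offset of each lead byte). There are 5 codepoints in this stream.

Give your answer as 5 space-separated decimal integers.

Byte[0]=25: 1-byte ASCII. cp=U+0025
Byte[1]=D6: 2-byte lead, need 1 cont bytes. acc=0x16
Byte[2]=95: continuation. acc=(acc<<6)|0x15=0x595
Completed: cp=U+0595 (starts at byte 1)
Byte[3]=E2: 3-byte lead, need 2 cont bytes. acc=0x2
Byte[4]=AC: continuation. acc=(acc<<6)|0x2C=0xAC
Byte[5]=9F: continuation. acc=(acc<<6)|0x1F=0x2B1F
Completed: cp=U+2B1F (starts at byte 3)
Byte[6]=C9: 2-byte lead, need 1 cont bytes. acc=0x9
Byte[7]=92: continuation. acc=(acc<<6)|0x12=0x252
Completed: cp=U+0252 (starts at byte 6)
Byte[8]=75: 1-byte ASCII. cp=U+0075

Answer: 0 1 3 6 8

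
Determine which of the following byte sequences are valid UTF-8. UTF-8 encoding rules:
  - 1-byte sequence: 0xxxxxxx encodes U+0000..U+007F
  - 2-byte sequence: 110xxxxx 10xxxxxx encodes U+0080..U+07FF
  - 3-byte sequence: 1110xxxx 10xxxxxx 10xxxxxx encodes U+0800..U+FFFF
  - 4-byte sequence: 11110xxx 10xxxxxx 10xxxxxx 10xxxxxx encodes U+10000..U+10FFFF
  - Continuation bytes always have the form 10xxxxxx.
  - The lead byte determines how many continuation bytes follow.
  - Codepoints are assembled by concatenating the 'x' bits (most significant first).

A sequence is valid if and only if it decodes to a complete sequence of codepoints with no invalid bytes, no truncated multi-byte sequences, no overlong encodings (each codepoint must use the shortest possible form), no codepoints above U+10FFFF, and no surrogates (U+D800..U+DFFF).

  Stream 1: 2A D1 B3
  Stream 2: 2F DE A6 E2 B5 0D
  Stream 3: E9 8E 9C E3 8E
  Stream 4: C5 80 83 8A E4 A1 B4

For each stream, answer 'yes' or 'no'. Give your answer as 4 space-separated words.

Answer: yes no no no

Derivation:
Stream 1: decodes cleanly. VALID
Stream 2: error at byte offset 5. INVALID
Stream 3: error at byte offset 5. INVALID
Stream 4: error at byte offset 2. INVALID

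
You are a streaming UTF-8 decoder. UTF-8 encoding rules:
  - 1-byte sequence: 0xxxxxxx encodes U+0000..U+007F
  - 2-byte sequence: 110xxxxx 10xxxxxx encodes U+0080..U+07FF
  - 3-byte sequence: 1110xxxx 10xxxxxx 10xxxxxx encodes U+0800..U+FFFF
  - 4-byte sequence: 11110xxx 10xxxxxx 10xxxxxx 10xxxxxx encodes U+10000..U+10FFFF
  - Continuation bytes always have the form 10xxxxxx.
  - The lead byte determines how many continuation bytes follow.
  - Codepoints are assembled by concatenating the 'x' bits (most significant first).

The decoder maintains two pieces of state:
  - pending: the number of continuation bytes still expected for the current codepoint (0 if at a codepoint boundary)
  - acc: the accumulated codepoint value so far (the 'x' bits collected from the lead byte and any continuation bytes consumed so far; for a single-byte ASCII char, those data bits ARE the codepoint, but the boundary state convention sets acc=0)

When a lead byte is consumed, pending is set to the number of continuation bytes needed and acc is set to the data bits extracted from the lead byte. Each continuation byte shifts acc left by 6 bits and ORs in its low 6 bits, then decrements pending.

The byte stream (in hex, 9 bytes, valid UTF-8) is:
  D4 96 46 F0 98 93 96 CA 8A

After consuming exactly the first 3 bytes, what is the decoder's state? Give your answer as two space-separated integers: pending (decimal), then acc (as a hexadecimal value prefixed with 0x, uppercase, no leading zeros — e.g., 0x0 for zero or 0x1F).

Answer: 0 0x0

Derivation:
Byte[0]=D4: 2-byte lead. pending=1, acc=0x14
Byte[1]=96: continuation. acc=(acc<<6)|0x16=0x516, pending=0
Byte[2]=46: 1-byte. pending=0, acc=0x0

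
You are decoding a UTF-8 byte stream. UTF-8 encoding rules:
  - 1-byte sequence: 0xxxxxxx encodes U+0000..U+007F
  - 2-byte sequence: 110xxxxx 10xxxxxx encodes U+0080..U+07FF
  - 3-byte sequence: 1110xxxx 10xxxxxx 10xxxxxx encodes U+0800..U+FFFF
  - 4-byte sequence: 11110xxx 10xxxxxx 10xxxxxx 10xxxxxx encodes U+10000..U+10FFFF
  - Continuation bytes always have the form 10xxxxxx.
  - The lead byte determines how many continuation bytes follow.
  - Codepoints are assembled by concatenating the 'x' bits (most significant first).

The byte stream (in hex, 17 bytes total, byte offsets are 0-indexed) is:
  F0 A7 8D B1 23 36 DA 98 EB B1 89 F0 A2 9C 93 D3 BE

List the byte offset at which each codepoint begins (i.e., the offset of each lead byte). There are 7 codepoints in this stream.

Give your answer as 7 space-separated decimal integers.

Answer: 0 4 5 6 8 11 15

Derivation:
Byte[0]=F0: 4-byte lead, need 3 cont bytes. acc=0x0
Byte[1]=A7: continuation. acc=(acc<<6)|0x27=0x27
Byte[2]=8D: continuation. acc=(acc<<6)|0x0D=0x9CD
Byte[3]=B1: continuation. acc=(acc<<6)|0x31=0x27371
Completed: cp=U+27371 (starts at byte 0)
Byte[4]=23: 1-byte ASCII. cp=U+0023
Byte[5]=36: 1-byte ASCII. cp=U+0036
Byte[6]=DA: 2-byte lead, need 1 cont bytes. acc=0x1A
Byte[7]=98: continuation. acc=(acc<<6)|0x18=0x698
Completed: cp=U+0698 (starts at byte 6)
Byte[8]=EB: 3-byte lead, need 2 cont bytes. acc=0xB
Byte[9]=B1: continuation. acc=(acc<<6)|0x31=0x2F1
Byte[10]=89: continuation. acc=(acc<<6)|0x09=0xBC49
Completed: cp=U+BC49 (starts at byte 8)
Byte[11]=F0: 4-byte lead, need 3 cont bytes. acc=0x0
Byte[12]=A2: continuation. acc=(acc<<6)|0x22=0x22
Byte[13]=9C: continuation. acc=(acc<<6)|0x1C=0x89C
Byte[14]=93: continuation. acc=(acc<<6)|0x13=0x22713
Completed: cp=U+22713 (starts at byte 11)
Byte[15]=D3: 2-byte lead, need 1 cont bytes. acc=0x13
Byte[16]=BE: continuation. acc=(acc<<6)|0x3E=0x4FE
Completed: cp=U+04FE (starts at byte 15)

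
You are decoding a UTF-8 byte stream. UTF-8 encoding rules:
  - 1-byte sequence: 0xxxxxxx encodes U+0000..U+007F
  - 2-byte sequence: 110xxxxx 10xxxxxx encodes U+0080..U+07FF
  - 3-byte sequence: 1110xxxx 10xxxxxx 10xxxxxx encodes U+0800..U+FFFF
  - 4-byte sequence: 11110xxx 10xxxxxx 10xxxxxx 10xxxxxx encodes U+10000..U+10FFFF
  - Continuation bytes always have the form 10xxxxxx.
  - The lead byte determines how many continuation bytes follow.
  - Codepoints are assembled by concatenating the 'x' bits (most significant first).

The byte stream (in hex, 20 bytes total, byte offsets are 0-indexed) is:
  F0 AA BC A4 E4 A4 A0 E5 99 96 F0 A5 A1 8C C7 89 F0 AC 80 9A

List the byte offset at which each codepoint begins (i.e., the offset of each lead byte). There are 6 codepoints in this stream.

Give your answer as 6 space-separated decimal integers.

Byte[0]=F0: 4-byte lead, need 3 cont bytes. acc=0x0
Byte[1]=AA: continuation. acc=(acc<<6)|0x2A=0x2A
Byte[2]=BC: continuation. acc=(acc<<6)|0x3C=0xABC
Byte[3]=A4: continuation. acc=(acc<<6)|0x24=0x2AF24
Completed: cp=U+2AF24 (starts at byte 0)
Byte[4]=E4: 3-byte lead, need 2 cont bytes. acc=0x4
Byte[5]=A4: continuation. acc=(acc<<6)|0x24=0x124
Byte[6]=A0: continuation. acc=(acc<<6)|0x20=0x4920
Completed: cp=U+4920 (starts at byte 4)
Byte[7]=E5: 3-byte lead, need 2 cont bytes. acc=0x5
Byte[8]=99: continuation. acc=(acc<<6)|0x19=0x159
Byte[9]=96: continuation. acc=(acc<<6)|0x16=0x5656
Completed: cp=U+5656 (starts at byte 7)
Byte[10]=F0: 4-byte lead, need 3 cont bytes. acc=0x0
Byte[11]=A5: continuation. acc=(acc<<6)|0x25=0x25
Byte[12]=A1: continuation. acc=(acc<<6)|0x21=0x961
Byte[13]=8C: continuation. acc=(acc<<6)|0x0C=0x2584C
Completed: cp=U+2584C (starts at byte 10)
Byte[14]=C7: 2-byte lead, need 1 cont bytes. acc=0x7
Byte[15]=89: continuation. acc=(acc<<6)|0x09=0x1C9
Completed: cp=U+01C9 (starts at byte 14)
Byte[16]=F0: 4-byte lead, need 3 cont bytes. acc=0x0
Byte[17]=AC: continuation. acc=(acc<<6)|0x2C=0x2C
Byte[18]=80: continuation. acc=(acc<<6)|0x00=0xB00
Byte[19]=9A: continuation. acc=(acc<<6)|0x1A=0x2C01A
Completed: cp=U+2C01A (starts at byte 16)

Answer: 0 4 7 10 14 16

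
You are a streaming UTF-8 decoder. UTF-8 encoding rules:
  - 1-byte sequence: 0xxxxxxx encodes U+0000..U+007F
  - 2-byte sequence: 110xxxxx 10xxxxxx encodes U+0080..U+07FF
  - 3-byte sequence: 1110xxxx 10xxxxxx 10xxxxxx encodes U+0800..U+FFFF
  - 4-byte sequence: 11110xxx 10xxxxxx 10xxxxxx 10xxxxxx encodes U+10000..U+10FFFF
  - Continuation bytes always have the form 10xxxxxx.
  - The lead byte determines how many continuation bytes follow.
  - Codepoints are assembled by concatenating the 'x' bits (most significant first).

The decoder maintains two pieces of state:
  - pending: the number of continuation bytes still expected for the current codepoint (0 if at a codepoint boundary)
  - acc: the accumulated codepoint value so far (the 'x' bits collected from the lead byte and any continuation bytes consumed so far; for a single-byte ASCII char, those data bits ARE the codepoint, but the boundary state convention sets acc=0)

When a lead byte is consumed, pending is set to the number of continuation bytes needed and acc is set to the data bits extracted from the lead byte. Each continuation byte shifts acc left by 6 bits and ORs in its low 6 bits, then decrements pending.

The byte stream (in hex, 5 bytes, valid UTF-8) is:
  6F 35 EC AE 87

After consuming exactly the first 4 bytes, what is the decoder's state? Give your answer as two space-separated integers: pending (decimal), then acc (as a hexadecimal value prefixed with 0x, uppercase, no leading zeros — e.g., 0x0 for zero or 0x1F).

Answer: 1 0x32E

Derivation:
Byte[0]=6F: 1-byte. pending=0, acc=0x0
Byte[1]=35: 1-byte. pending=0, acc=0x0
Byte[2]=EC: 3-byte lead. pending=2, acc=0xC
Byte[3]=AE: continuation. acc=(acc<<6)|0x2E=0x32E, pending=1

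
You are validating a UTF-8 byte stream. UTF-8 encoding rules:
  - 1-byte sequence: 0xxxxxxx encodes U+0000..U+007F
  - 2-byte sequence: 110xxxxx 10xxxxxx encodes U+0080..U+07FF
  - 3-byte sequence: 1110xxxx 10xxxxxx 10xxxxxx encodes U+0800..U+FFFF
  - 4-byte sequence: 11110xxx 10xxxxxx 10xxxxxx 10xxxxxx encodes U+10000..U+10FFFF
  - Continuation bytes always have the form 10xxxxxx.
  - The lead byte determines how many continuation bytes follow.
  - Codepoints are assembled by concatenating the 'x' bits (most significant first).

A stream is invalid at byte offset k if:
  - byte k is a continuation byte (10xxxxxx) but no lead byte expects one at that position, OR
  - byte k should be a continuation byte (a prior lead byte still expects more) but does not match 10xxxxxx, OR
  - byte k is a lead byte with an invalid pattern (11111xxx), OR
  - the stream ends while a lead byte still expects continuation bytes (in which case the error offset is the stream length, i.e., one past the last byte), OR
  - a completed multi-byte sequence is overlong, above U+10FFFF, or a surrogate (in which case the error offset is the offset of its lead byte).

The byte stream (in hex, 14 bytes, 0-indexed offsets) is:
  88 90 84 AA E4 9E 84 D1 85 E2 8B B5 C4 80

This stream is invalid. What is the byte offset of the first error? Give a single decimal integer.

Byte[0]=88: INVALID lead byte (not 0xxx/110x/1110/11110)

Answer: 0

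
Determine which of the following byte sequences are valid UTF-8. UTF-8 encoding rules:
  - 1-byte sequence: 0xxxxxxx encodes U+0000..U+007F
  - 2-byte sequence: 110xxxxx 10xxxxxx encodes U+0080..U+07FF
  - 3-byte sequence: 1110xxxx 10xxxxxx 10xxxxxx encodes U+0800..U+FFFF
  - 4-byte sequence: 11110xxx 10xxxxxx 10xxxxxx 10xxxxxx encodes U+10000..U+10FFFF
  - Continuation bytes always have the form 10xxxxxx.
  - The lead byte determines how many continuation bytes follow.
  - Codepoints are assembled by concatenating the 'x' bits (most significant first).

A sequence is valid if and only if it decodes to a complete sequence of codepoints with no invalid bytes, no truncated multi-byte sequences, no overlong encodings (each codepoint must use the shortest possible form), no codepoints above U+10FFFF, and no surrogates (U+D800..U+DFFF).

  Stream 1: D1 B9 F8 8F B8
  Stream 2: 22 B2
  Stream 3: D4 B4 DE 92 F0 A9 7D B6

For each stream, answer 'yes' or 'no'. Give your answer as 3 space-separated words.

Stream 1: error at byte offset 2. INVALID
Stream 2: error at byte offset 1. INVALID
Stream 3: error at byte offset 6. INVALID

Answer: no no no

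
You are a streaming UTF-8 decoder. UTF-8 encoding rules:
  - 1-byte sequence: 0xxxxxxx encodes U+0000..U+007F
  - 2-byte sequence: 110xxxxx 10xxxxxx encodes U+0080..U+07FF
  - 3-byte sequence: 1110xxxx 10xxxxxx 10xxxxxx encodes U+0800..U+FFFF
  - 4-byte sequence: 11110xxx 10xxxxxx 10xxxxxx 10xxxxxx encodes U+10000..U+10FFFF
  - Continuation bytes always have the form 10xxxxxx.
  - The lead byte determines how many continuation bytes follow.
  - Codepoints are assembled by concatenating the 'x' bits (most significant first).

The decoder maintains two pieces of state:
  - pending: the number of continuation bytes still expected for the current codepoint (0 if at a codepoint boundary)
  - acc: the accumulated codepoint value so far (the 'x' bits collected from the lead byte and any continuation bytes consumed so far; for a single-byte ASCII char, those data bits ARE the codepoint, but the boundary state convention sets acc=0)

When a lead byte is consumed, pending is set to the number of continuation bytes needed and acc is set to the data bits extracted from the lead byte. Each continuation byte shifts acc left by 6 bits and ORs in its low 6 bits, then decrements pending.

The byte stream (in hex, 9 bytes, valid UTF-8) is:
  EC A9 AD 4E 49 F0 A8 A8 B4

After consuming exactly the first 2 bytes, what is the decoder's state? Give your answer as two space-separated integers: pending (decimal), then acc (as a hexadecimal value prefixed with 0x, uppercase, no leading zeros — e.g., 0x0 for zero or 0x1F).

Byte[0]=EC: 3-byte lead. pending=2, acc=0xC
Byte[1]=A9: continuation. acc=(acc<<6)|0x29=0x329, pending=1

Answer: 1 0x329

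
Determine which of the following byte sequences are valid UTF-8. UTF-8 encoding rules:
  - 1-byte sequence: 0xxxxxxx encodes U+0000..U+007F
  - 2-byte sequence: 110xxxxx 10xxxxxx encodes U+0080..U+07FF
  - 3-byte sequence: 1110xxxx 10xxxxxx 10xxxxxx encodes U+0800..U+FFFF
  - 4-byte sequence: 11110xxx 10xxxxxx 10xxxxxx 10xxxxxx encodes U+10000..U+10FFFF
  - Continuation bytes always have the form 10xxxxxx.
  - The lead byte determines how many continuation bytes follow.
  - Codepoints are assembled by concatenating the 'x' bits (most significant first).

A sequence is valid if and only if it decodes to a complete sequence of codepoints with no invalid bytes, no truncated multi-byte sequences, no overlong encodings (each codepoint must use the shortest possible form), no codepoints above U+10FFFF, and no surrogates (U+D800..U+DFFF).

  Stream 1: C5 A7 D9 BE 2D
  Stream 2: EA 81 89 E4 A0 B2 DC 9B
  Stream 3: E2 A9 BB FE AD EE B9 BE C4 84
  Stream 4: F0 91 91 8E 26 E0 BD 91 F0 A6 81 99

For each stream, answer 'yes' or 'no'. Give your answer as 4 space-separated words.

Answer: yes yes no yes

Derivation:
Stream 1: decodes cleanly. VALID
Stream 2: decodes cleanly. VALID
Stream 3: error at byte offset 3. INVALID
Stream 4: decodes cleanly. VALID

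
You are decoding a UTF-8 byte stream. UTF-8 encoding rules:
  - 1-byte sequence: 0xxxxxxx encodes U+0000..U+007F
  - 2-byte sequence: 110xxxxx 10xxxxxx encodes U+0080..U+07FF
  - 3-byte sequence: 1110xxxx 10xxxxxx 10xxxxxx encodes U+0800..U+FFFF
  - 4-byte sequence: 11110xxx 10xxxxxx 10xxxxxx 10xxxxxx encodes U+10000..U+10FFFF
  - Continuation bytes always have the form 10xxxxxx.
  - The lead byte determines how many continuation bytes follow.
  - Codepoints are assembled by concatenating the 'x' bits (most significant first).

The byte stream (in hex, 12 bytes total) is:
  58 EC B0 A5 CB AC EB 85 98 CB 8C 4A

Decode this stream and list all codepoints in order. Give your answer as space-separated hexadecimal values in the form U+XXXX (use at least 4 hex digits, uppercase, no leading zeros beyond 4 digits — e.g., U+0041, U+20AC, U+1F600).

Answer: U+0058 U+CC25 U+02EC U+B158 U+02CC U+004A

Derivation:
Byte[0]=58: 1-byte ASCII. cp=U+0058
Byte[1]=EC: 3-byte lead, need 2 cont bytes. acc=0xC
Byte[2]=B0: continuation. acc=(acc<<6)|0x30=0x330
Byte[3]=A5: continuation. acc=(acc<<6)|0x25=0xCC25
Completed: cp=U+CC25 (starts at byte 1)
Byte[4]=CB: 2-byte lead, need 1 cont bytes. acc=0xB
Byte[5]=AC: continuation. acc=(acc<<6)|0x2C=0x2EC
Completed: cp=U+02EC (starts at byte 4)
Byte[6]=EB: 3-byte lead, need 2 cont bytes. acc=0xB
Byte[7]=85: continuation. acc=(acc<<6)|0x05=0x2C5
Byte[8]=98: continuation. acc=(acc<<6)|0x18=0xB158
Completed: cp=U+B158 (starts at byte 6)
Byte[9]=CB: 2-byte lead, need 1 cont bytes. acc=0xB
Byte[10]=8C: continuation. acc=(acc<<6)|0x0C=0x2CC
Completed: cp=U+02CC (starts at byte 9)
Byte[11]=4A: 1-byte ASCII. cp=U+004A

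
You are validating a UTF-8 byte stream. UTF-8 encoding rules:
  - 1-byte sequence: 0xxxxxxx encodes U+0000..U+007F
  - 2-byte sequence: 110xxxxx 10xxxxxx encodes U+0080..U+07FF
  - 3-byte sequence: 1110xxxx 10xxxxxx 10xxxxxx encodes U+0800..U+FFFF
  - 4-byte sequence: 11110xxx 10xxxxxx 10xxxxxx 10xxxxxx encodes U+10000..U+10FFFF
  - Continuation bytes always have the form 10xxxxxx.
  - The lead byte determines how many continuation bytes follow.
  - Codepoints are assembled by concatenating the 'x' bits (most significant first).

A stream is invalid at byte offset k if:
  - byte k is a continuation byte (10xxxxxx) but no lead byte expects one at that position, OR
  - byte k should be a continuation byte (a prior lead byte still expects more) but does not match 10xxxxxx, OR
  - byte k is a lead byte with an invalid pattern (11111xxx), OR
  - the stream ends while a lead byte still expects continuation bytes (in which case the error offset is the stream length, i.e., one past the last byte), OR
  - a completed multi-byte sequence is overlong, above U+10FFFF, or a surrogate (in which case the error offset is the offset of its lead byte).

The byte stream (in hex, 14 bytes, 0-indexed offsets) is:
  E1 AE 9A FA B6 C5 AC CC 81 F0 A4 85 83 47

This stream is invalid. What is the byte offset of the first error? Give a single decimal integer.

Answer: 3

Derivation:
Byte[0]=E1: 3-byte lead, need 2 cont bytes. acc=0x1
Byte[1]=AE: continuation. acc=(acc<<6)|0x2E=0x6E
Byte[2]=9A: continuation. acc=(acc<<6)|0x1A=0x1B9A
Completed: cp=U+1B9A (starts at byte 0)
Byte[3]=FA: INVALID lead byte (not 0xxx/110x/1110/11110)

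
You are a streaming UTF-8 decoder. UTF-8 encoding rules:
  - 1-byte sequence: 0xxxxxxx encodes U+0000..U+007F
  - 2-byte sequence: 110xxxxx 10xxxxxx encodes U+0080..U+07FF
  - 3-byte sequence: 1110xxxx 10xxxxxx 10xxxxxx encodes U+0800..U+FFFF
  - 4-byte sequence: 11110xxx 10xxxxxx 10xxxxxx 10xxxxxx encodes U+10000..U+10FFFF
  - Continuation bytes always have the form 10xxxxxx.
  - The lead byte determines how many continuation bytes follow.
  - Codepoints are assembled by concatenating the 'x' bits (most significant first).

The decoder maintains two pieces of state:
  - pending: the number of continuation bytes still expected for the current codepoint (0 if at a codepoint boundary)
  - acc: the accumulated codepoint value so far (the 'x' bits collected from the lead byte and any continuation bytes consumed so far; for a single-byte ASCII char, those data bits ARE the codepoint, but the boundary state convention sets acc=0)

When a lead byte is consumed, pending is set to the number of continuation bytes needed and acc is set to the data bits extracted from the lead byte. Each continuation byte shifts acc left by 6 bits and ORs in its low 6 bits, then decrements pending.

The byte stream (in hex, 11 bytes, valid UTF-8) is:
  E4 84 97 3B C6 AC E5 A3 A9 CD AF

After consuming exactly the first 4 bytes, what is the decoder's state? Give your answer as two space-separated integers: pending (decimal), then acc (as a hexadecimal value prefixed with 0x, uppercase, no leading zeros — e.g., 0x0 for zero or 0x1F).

Answer: 0 0x0

Derivation:
Byte[0]=E4: 3-byte lead. pending=2, acc=0x4
Byte[1]=84: continuation. acc=(acc<<6)|0x04=0x104, pending=1
Byte[2]=97: continuation. acc=(acc<<6)|0x17=0x4117, pending=0
Byte[3]=3B: 1-byte. pending=0, acc=0x0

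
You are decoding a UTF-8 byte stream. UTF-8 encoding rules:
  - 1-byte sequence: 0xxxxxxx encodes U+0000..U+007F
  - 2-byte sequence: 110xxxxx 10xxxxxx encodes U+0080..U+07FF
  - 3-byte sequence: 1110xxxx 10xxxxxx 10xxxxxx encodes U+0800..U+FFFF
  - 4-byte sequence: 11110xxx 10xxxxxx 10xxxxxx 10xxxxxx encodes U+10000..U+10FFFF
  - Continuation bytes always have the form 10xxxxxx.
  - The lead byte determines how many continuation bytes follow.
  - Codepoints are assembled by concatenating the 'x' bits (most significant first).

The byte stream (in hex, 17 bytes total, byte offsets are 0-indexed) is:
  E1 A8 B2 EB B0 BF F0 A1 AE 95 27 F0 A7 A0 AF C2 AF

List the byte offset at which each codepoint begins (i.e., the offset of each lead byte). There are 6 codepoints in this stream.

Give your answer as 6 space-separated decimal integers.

Answer: 0 3 6 10 11 15

Derivation:
Byte[0]=E1: 3-byte lead, need 2 cont bytes. acc=0x1
Byte[1]=A8: continuation. acc=(acc<<6)|0x28=0x68
Byte[2]=B2: continuation. acc=(acc<<6)|0x32=0x1A32
Completed: cp=U+1A32 (starts at byte 0)
Byte[3]=EB: 3-byte lead, need 2 cont bytes. acc=0xB
Byte[4]=B0: continuation. acc=(acc<<6)|0x30=0x2F0
Byte[5]=BF: continuation. acc=(acc<<6)|0x3F=0xBC3F
Completed: cp=U+BC3F (starts at byte 3)
Byte[6]=F0: 4-byte lead, need 3 cont bytes. acc=0x0
Byte[7]=A1: continuation. acc=(acc<<6)|0x21=0x21
Byte[8]=AE: continuation. acc=(acc<<6)|0x2E=0x86E
Byte[9]=95: continuation. acc=(acc<<6)|0x15=0x21B95
Completed: cp=U+21B95 (starts at byte 6)
Byte[10]=27: 1-byte ASCII. cp=U+0027
Byte[11]=F0: 4-byte lead, need 3 cont bytes. acc=0x0
Byte[12]=A7: continuation. acc=(acc<<6)|0x27=0x27
Byte[13]=A0: continuation. acc=(acc<<6)|0x20=0x9E0
Byte[14]=AF: continuation. acc=(acc<<6)|0x2F=0x2782F
Completed: cp=U+2782F (starts at byte 11)
Byte[15]=C2: 2-byte lead, need 1 cont bytes. acc=0x2
Byte[16]=AF: continuation. acc=(acc<<6)|0x2F=0xAF
Completed: cp=U+00AF (starts at byte 15)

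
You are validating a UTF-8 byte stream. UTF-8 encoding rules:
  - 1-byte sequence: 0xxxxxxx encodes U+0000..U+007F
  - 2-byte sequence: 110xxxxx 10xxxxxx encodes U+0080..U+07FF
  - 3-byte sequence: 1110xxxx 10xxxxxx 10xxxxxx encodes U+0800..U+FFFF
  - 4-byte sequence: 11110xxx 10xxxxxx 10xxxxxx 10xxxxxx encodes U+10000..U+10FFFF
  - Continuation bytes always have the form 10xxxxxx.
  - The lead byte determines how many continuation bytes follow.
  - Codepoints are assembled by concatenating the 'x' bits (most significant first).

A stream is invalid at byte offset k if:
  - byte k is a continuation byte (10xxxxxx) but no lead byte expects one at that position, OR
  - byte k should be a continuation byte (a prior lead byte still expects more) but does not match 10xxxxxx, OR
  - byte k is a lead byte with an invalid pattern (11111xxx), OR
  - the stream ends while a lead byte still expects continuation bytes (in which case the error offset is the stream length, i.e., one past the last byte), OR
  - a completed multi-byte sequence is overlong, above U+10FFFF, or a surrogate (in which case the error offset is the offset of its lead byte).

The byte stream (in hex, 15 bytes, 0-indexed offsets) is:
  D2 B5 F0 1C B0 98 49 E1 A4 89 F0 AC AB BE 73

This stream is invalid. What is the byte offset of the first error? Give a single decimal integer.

Byte[0]=D2: 2-byte lead, need 1 cont bytes. acc=0x12
Byte[1]=B5: continuation. acc=(acc<<6)|0x35=0x4B5
Completed: cp=U+04B5 (starts at byte 0)
Byte[2]=F0: 4-byte lead, need 3 cont bytes. acc=0x0
Byte[3]=1C: expected 10xxxxxx continuation. INVALID

Answer: 3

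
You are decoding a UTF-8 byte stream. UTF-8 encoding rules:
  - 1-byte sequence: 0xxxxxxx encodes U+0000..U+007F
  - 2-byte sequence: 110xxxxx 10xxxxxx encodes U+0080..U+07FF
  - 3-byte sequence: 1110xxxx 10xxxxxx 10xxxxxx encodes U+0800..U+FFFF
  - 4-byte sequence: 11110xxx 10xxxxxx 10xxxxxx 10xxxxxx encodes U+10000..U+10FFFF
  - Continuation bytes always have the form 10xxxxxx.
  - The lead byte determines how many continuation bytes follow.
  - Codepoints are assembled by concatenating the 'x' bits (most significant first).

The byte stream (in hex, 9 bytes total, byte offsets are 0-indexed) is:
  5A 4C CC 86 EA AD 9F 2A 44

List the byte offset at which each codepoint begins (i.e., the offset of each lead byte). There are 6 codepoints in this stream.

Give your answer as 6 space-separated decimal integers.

Answer: 0 1 2 4 7 8

Derivation:
Byte[0]=5A: 1-byte ASCII. cp=U+005A
Byte[1]=4C: 1-byte ASCII. cp=U+004C
Byte[2]=CC: 2-byte lead, need 1 cont bytes. acc=0xC
Byte[3]=86: continuation. acc=(acc<<6)|0x06=0x306
Completed: cp=U+0306 (starts at byte 2)
Byte[4]=EA: 3-byte lead, need 2 cont bytes. acc=0xA
Byte[5]=AD: continuation. acc=(acc<<6)|0x2D=0x2AD
Byte[6]=9F: continuation. acc=(acc<<6)|0x1F=0xAB5F
Completed: cp=U+AB5F (starts at byte 4)
Byte[7]=2A: 1-byte ASCII. cp=U+002A
Byte[8]=44: 1-byte ASCII. cp=U+0044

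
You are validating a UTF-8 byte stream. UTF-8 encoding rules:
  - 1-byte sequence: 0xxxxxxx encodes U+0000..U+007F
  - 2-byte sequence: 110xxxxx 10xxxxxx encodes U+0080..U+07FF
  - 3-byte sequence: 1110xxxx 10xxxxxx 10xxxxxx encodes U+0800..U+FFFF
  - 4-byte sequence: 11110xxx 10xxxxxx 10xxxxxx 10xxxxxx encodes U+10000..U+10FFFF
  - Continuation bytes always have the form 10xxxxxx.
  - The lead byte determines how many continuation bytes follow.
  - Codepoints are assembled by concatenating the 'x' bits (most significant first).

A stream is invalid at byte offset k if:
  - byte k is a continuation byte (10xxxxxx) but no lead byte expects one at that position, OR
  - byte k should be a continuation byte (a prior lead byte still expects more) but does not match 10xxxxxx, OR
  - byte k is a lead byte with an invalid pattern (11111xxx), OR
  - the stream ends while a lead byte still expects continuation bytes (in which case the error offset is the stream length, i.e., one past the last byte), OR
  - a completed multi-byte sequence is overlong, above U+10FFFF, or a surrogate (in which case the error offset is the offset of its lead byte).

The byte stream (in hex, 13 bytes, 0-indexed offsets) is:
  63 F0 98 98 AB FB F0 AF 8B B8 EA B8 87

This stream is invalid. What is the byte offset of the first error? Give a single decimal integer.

Answer: 5

Derivation:
Byte[0]=63: 1-byte ASCII. cp=U+0063
Byte[1]=F0: 4-byte lead, need 3 cont bytes. acc=0x0
Byte[2]=98: continuation. acc=(acc<<6)|0x18=0x18
Byte[3]=98: continuation. acc=(acc<<6)|0x18=0x618
Byte[4]=AB: continuation. acc=(acc<<6)|0x2B=0x1862B
Completed: cp=U+1862B (starts at byte 1)
Byte[5]=FB: INVALID lead byte (not 0xxx/110x/1110/11110)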